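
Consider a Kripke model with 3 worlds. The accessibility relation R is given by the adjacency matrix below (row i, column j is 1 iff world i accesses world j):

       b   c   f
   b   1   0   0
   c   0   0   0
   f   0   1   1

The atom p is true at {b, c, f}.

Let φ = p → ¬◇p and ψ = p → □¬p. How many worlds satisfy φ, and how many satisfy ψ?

For p → ¬◇p:
b: p is T, ¬◇p is F. ✗
c: p is T, ¬◇p is T. ✓
f: p is T, ¬◇p is F. ✗
— 1 world.
For p → □¬p:
b: p is T, □¬p is F. ✗
c: p is T, □¬p is T. ✓
f: p is T, □¬p is F. ✗
— 1 world.

1 and 1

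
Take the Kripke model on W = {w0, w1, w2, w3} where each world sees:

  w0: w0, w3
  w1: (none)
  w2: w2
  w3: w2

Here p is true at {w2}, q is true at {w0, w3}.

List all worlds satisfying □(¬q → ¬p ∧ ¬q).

{w0, w1}

w0: successors {w0, w3}; ¬q → ¬p ∧ ¬q there: w0:T, w3:T. ✓
w1: no successors, so □(¬q → ¬p ∧ ¬q) holds vacuously. ✓
w2: successors {w2}; ¬q → ¬p ∧ ¬q there: w2:F. ✗
w3: successors {w2}; ¬q → ¬p ∧ ¬q there: w2:F. ✗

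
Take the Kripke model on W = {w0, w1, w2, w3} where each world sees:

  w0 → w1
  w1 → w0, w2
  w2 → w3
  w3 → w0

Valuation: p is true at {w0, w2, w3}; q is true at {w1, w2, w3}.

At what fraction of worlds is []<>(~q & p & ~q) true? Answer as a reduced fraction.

w0: successors {w1}; <>(~q & p & ~q) there: w1:T. ✓
w1: successors {w0, w2}; <>(~q & p & ~q) there: w0:F, w2:F. ✗
w2: successors {w3}; <>(~q & p & ~q) there: w3:T. ✓
w3: successors {w0}; <>(~q & p & ~q) there: w0:F. ✗
That's 2 of 4 worlds, so 2/4 = 1/2.

1/2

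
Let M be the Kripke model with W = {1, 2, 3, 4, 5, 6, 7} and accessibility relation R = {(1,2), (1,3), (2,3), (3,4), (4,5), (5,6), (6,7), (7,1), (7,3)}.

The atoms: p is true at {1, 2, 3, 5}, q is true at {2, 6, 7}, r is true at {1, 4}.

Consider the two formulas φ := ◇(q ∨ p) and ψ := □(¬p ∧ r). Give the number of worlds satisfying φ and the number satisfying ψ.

For ◇(q ∨ p):
1: successors {2, 3}; q ∨ p there: 2:T, 3:T. ✓
2: successors {3}; q ∨ p there: 3:T. ✓
3: successors {4}; q ∨ p there: 4:F. ✗
4: successors {5}; q ∨ p there: 5:T. ✓
5: successors {6}; q ∨ p there: 6:T. ✓
6: successors {7}; q ∨ p there: 7:T. ✓
7: successors {1, 3}; q ∨ p there: 1:T, 3:T. ✓
— 6 worlds.
For □(¬p ∧ r):
1: successors {2, 3}; ¬p ∧ r there: 2:F, 3:F. ✗
2: successors {3}; ¬p ∧ r there: 3:F. ✗
3: successors {4}; ¬p ∧ r there: 4:T. ✓
4: successors {5}; ¬p ∧ r there: 5:F. ✗
5: successors {6}; ¬p ∧ r there: 6:F. ✗
6: successors {7}; ¬p ∧ r there: 7:F. ✗
7: successors {1, 3}; ¬p ∧ r there: 1:F, 3:F. ✗
— 1 world.

6 and 1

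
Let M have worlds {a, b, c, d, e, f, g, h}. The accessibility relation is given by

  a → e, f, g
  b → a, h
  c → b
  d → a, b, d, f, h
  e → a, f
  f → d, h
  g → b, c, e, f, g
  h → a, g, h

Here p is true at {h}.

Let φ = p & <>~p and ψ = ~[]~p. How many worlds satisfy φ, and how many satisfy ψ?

1 and 4

For p & <>~p:
a: p is F, <>~p is T. ✗
b: p is F, <>~p is T. ✗
c: p is F, <>~p is T. ✗
d: p is F, <>~p is T. ✗
e: p is F, <>~p is T. ✗
f: p is F, <>~p is T. ✗
g: p is F, <>~p is T. ✗
h: p is T, <>~p is T. ✓
— 1 world.
For ~[]~p:
a: []~p is T. ✗
b: []~p is F. ✓
c: []~p is T. ✗
d: []~p is F. ✓
e: []~p is T. ✗
f: []~p is F. ✓
g: []~p is T. ✗
h: []~p is F. ✓
— 4 worlds.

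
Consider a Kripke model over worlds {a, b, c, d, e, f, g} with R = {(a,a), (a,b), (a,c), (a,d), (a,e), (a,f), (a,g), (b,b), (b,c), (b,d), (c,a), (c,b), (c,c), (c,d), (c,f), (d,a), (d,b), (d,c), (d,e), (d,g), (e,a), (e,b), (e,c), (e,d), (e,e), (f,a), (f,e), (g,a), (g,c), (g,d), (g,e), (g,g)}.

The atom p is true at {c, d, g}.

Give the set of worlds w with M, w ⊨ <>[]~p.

{a, c}

a: successors {a, b, c, d, e, f, g}; []~p there: a:F, b:F, c:F, d:F, e:F, f:T, g:F. ✓
b: successors {b, c, d}; []~p there: b:F, c:F, d:F. ✗
c: successors {a, b, c, d, f}; []~p there: a:F, b:F, c:F, d:F, f:T. ✓
d: successors {a, b, c, e, g}; []~p there: a:F, b:F, c:F, e:F, g:F. ✗
e: successors {a, b, c, d, e}; []~p there: a:F, b:F, c:F, d:F, e:F. ✗
f: successors {a, e}; []~p there: a:F, e:F. ✗
g: successors {a, c, d, e, g}; []~p there: a:F, c:F, d:F, e:F, g:F. ✗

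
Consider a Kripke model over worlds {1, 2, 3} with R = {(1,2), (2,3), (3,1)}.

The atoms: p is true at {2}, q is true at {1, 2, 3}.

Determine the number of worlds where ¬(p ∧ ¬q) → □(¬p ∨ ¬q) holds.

2

1: ¬(p ∧ ¬q) is T, □(¬p ∨ ¬q) is F. ✗
2: ¬(p ∧ ¬q) is T, □(¬p ∨ ¬q) is T. ✓
3: ¬(p ∧ ¬q) is T, □(¬p ∨ ¬q) is T. ✓
Satisfying worlds: {2, 3}.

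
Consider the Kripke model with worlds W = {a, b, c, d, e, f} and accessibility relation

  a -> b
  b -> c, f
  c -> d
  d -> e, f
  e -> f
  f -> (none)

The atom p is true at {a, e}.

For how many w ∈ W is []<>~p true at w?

a: successors {b}; <>~p there: b:T. ✓
b: successors {c, f}; <>~p there: c:T, f:F. ✗
c: successors {d}; <>~p there: d:T. ✓
d: successors {e, f}; <>~p there: e:T, f:F. ✗
e: successors {f}; <>~p there: f:F. ✗
f: no successors, so []<>~p holds vacuously. ✓
Satisfying worlds: {a, c, f}.

3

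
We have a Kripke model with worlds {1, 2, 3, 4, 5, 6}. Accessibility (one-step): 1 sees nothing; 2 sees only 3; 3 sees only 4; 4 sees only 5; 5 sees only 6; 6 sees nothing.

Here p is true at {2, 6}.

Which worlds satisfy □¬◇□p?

{1, 2, 5, 6}

1: no successors, so □¬◇□p holds vacuously. ✓
2: successors {3}; ¬◇□p there: 3:T. ✓
3: successors {4}; ¬◇□p there: 4:F. ✗
4: successors {5}; ¬◇□p there: 5:F. ✗
5: successors {6}; ¬◇□p there: 6:T. ✓
6: no successors, so □¬◇□p holds vacuously. ✓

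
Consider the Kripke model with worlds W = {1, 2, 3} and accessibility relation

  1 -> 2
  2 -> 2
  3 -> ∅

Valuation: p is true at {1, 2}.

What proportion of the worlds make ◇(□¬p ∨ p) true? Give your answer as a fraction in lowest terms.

2/3

1: successors {2}; □¬p ∨ p there: 2:T. ✓
2: successors {2}; □¬p ∨ p there: 2:T. ✓
3: no successors, so ◇(□¬p ∨ p) fails. ✗
That's 2 of 3 worlds, so 2/3.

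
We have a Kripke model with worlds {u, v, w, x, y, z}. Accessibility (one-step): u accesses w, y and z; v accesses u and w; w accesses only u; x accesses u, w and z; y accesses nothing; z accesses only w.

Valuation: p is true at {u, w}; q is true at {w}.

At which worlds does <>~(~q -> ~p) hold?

u: successors {w, y, z}; ~(~q -> ~p) there: w:F, y:F, z:F. ✗
v: successors {u, w}; ~(~q -> ~p) there: u:T, w:F. ✓
w: successors {u}; ~(~q -> ~p) there: u:T. ✓
x: successors {u, w, z}; ~(~q -> ~p) there: u:T, w:F, z:F. ✓
y: no successors, so <>~(~q -> ~p) fails. ✗
z: successors {w}; ~(~q -> ~p) there: w:F. ✗

{v, w, x}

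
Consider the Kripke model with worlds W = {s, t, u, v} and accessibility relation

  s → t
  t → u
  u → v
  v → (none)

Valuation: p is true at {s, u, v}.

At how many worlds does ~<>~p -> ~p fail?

2

s: ~<>~p is F, ~p is F. ✓
t: ~<>~p is T, ~p is T. ✓
u: ~<>~p is T, ~p is F. ✗
v: ~<>~p is T, ~p is F. ✗
Satisfying worlds: {s, t}.
So ~<>~p -> ~p fails at the other 2 worlds.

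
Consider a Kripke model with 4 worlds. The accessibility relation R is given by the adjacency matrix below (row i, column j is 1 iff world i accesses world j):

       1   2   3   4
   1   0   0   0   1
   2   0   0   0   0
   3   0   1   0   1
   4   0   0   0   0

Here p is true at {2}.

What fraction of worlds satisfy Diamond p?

1: successors {4}; p there: 4:F. ✗
2: no successors, so Diamond p fails. ✗
3: successors {2, 4}; p there: 2:T, 4:F. ✓
4: no successors, so Diamond p fails. ✗
That's 1 of 4 worlds, so 1/4.

1/4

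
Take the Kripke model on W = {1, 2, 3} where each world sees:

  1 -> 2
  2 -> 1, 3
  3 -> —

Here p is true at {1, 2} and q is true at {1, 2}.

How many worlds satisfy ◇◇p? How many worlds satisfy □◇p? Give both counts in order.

For ◇◇p:
1: successors {2}; ◇p there: 2:T. ✓
2: successors {1, 3}; ◇p there: 1:T, 3:F. ✓
3: no successors, so ◇◇p fails. ✗
— 2 worlds.
For □◇p:
1: successors {2}; ◇p there: 2:T. ✓
2: successors {1, 3}; ◇p there: 1:T, 3:F. ✗
3: no successors, so □◇p holds vacuously. ✓
— 2 worlds.

2 and 2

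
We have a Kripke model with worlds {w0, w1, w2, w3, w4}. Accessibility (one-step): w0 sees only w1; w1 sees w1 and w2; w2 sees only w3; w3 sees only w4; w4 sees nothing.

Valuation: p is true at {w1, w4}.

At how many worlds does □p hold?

3

w0: successors {w1}; p there: w1:T. ✓
w1: successors {w1, w2}; p there: w1:T, w2:F. ✗
w2: successors {w3}; p there: w3:F. ✗
w3: successors {w4}; p there: w4:T. ✓
w4: no successors, so □p holds vacuously. ✓
Satisfying worlds: {w0, w3, w4}.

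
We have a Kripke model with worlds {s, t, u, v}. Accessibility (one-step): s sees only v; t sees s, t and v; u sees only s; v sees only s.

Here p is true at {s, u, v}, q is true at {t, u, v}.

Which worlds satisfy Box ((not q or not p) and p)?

{u, v}

s: successors {v}; (not q or not p) and p there: v:F. ✗
t: successors {s, t, v}; (not q or not p) and p there: s:T, t:F, v:F. ✗
u: successors {s}; (not q or not p) and p there: s:T. ✓
v: successors {s}; (not q or not p) and p there: s:T. ✓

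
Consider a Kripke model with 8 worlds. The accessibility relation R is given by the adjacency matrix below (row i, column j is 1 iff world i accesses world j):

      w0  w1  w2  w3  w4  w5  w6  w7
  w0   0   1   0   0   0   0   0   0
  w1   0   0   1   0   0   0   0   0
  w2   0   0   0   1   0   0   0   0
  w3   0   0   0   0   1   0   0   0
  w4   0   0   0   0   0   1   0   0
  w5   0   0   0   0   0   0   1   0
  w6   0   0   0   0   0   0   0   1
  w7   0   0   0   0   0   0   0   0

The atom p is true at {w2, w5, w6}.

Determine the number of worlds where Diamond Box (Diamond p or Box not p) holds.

w0: successors {w1}; Box (Diamond p or Box not p) there: w1:T. ✓
w1: successors {w2}; Box (Diamond p or Box not p) there: w2:T. ✓
w2: successors {w3}; Box (Diamond p or Box not p) there: w3:T. ✓
w3: successors {w4}; Box (Diamond p or Box not p) there: w4:T. ✓
w4: successors {w5}; Box (Diamond p or Box not p) there: w5:T. ✓
w5: successors {w6}; Box (Diamond p or Box not p) there: w6:T. ✓
w6: successors {w7}; Box (Diamond p or Box not p) there: w7:T. ✓
w7: no successors, so Diamond Box (Diamond p or Box not p) fails. ✗
Satisfying worlds: {w0, w1, w2, w3, w4, w5, w6}.

7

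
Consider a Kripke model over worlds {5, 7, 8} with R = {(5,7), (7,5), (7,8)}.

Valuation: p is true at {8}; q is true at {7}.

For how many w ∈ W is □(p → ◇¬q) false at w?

5: successors {7}; p → ◇¬q there: 7:T. ✓
7: successors {5, 8}; p → ◇¬q there: 5:T, 8:F. ✗
8: no successors, so □(p → ◇¬q) holds vacuously. ✓
Satisfying worlds: {5, 8}.
So □(p → ◇¬q) fails at the other 1 world.

1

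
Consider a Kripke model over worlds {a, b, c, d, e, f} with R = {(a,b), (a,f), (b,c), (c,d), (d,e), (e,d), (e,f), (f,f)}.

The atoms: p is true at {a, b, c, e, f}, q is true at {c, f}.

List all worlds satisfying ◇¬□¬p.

a: successors {b, f}; ¬□¬p there: b:T, f:T. ✓
b: successors {c}; ¬□¬p there: c:F. ✗
c: successors {d}; ¬□¬p there: d:T. ✓
d: successors {e}; ¬□¬p there: e:T. ✓
e: successors {d, f}; ¬□¬p there: d:T, f:T. ✓
f: successors {f}; ¬□¬p there: f:T. ✓

{a, c, d, e, f}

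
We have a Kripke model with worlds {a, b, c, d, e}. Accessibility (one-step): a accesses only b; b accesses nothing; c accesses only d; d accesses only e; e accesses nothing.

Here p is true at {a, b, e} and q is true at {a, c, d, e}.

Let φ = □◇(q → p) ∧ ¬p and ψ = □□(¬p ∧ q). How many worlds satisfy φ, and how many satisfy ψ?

1 and 4

For □◇(q → p) ∧ ¬p:
a: □◇(q → p) is F, ¬p is F. ✗
b: □◇(q → p) is T, ¬p is F. ✗
c: □◇(q → p) is T, ¬p is T. ✓
d: □◇(q → p) is F, ¬p is T. ✗
e: □◇(q → p) is T, ¬p is F. ✗
— 1 world.
For □□(¬p ∧ q):
a: successors {b}; □(¬p ∧ q) there: b:T. ✓
b: no successors, so □□(¬p ∧ q) holds vacuously. ✓
c: successors {d}; □(¬p ∧ q) there: d:F. ✗
d: successors {e}; □(¬p ∧ q) there: e:T. ✓
e: no successors, so □□(¬p ∧ q) holds vacuously. ✓
— 4 worlds.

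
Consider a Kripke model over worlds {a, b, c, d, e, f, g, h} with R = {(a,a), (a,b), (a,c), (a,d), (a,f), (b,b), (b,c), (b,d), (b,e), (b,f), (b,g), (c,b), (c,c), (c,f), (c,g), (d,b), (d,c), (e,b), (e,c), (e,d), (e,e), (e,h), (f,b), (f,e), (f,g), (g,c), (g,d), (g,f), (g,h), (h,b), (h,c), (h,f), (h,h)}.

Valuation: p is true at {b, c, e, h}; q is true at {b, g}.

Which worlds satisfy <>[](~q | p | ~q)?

{a, b, c, e, f, g, h}

a: successors {a, b, c, d, f}; [](~q | p | ~q) there: a:T, b:F, c:F, d:T, f:F. ✓
b: successors {b, c, d, e, f, g}; [](~q | p | ~q) there: b:F, c:F, d:T, e:T, f:F, g:T. ✓
c: successors {b, c, f, g}; [](~q | p | ~q) there: b:F, c:F, f:F, g:T. ✓
d: successors {b, c}; [](~q | p | ~q) there: b:F, c:F. ✗
e: successors {b, c, d, e, h}; [](~q | p | ~q) there: b:F, c:F, d:T, e:T, h:T. ✓
f: successors {b, e, g}; [](~q | p | ~q) there: b:F, e:T, g:T. ✓
g: successors {c, d, f, h}; [](~q | p | ~q) there: c:F, d:T, f:F, h:T. ✓
h: successors {b, c, f, h}; [](~q | p | ~q) there: b:F, c:F, f:F, h:T. ✓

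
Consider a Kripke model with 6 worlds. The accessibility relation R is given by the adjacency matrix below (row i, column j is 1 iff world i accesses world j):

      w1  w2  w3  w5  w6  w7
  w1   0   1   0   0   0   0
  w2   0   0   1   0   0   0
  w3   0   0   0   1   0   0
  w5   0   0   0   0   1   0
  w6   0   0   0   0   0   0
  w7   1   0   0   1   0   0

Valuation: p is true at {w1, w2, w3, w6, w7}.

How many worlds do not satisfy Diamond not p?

4

w1: successors {w2}; not p there: w2:F. ✗
w2: successors {w3}; not p there: w3:F. ✗
w3: successors {w5}; not p there: w5:T. ✓
w5: successors {w6}; not p there: w6:F. ✗
w6: no successors, so Diamond not p fails. ✗
w7: successors {w1, w5}; not p there: w1:F, w5:T. ✓
Satisfying worlds: {w3, w7}.
So Diamond not p fails at the other 4 worlds.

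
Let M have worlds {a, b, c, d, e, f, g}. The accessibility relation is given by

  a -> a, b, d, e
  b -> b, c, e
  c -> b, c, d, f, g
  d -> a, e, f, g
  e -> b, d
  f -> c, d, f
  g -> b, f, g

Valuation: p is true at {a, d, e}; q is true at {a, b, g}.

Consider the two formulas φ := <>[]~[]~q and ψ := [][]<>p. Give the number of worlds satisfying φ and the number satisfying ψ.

For <>[]~[]~q:
a: successors {a, b, d, e}; []~[]~q there: a:T, b:T, d:F, e:T. ✓
b: successors {b, c, e}; []~[]~q there: b:T, c:F, e:T. ✓
c: successors {b, c, d, f, g}; []~[]~q there: b:T, c:F, d:F, f:F, g:F. ✓
d: successors {a, e, f, g}; []~[]~q there: a:T, e:T, f:F, g:F. ✓
e: successors {b, d}; []~[]~q there: b:T, d:F. ✓
f: successors {c, d, f}; []~[]~q there: c:F, d:F, f:F. ✗
g: successors {b, f, g}; []~[]~q there: b:T, f:F, g:F. ✓
— 6 worlds.
For [][]<>p:
a: successors {a, b, d, e}; []<>p there: a:T, b:T, d:F, e:T. ✗
b: successors {b, c, e}; []<>p there: b:T, c:F, e:T. ✗
c: successors {b, c, d, f, g}; []<>p there: b:T, c:F, d:F, f:T, g:F. ✗
d: successors {a, e, f, g}; []<>p there: a:T, e:T, f:T, g:F. ✗
e: successors {b, d}; []<>p there: b:T, d:F. ✗
f: successors {c, d, f}; []<>p there: c:F, d:F, f:T. ✗
g: successors {b, f, g}; []<>p there: b:T, f:T, g:F. ✗
— 0 worlds.

6 and 0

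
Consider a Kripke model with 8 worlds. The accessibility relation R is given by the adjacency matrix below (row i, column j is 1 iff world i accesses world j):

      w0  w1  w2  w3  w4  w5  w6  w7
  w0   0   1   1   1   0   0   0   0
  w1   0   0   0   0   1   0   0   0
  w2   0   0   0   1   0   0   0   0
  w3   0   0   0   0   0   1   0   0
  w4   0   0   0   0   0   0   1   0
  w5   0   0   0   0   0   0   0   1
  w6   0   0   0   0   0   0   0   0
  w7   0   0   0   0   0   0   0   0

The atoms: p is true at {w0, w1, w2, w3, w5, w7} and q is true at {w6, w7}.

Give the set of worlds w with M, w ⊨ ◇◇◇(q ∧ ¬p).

{w0}

w0: successors {w1, w2, w3}; ◇◇(q ∧ ¬p) there: w1:T, w2:F, w3:F. ✓
w1: successors {w4}; ◇◇(q ∧ ¬p) there: w4:F. ✗
w2: successors {w3}; ◇◇(q ∧ ¬p) there: w3:F. ✗
w3: successors {w5}; ◇◇(q ∧ ¬p) there: w5:F. ✗
w4: successors {w6}; ◇◇(q ∧ ¬p) there: w6:F. ✗
w5: successors {w7}; ◇◇(q ∧ ¬p) there: w7:F. ✗
w6: no successors, so ◇◇◇(q ∧ ¬p) fails. ✗
w7: no successors, so ◇◇◇(q ∧ ¬p) fails. ✗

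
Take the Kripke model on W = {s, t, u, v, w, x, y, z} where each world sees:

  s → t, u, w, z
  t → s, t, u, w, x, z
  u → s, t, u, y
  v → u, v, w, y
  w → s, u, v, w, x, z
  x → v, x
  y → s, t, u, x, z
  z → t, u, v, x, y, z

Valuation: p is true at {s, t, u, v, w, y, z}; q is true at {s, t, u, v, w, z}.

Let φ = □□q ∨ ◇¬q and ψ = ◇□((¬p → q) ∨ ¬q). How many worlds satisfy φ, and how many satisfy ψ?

For □□q ∨ ◇¬q:
s: □□q is F, ◇¬q is F. ✗
t: □□q is F, ◇¬q is T. ✓
u: □□q is F, ◇¬q is T. ✓
v: □□q is F, ◇¬q is T. ✓
w: □□q is F, ◇¬q is T. ✓
x: □□q is F, ◇¬q is T. ✓
y: □□q is F, ◇¬q is T. ✓
z: □□q is F, ◇¬q is T. ✓
— 7 worlds.
For ◇□((¬p → q) ∨ ¬q):
s: successors {t, u, w, z}; □((¬p → q) ∨ ¬q) there: t:T, u:T, w:T, z:T. ✓
t: successors {s, t, u, w, x, z}; □((¬p → q) ∨ ¬q) there: s:T, t:T, u:T, w:T, x:T, z:T. ✓
u: successors {s, t, u, y}; □((¬p → q) ∨ ¬q) there: s:T, t:T, u:T, y:T. ✓
v: successors {u, v, w, y}; □((¬p → q) ∨ ¬q) there: u:T, v:T, w:T, y:T. ✓
w: successors {s, u, v, w, x, z}; □((¬p → q) ∨ ¬q) there: s:T, u:T, v:T, w:T, x:T, z:T. ✓
x: successors {v, x}; □((¬p → q) ∨ ¬q) there: v:T, x:T. ✓
y: successors {s, t, u, x, z}; □((¬p → q) ∨ ¬q) there: s:T, t:T, u:T, x:T, z:T. ✓
z: successors {t, u, v, x, y, z}; □((¬p → q) ∨ ¬q) there: t:T, u:T, v:T, x:T, y:T, z:T. ✓
— 8 worlds.

7 and 8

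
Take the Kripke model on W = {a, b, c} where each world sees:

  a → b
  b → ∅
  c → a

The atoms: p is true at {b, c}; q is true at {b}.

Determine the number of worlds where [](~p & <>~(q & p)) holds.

1

a: successors {b}; ~p & <>~(q & p) there: b:F. ✗
b: no successors, so [](~p & <>~(q & p)) holds vacuously. ✓
c: successors {a}; ~p & <>~(q & p) there: a:F. ✗
Satisfying worlds: {b}.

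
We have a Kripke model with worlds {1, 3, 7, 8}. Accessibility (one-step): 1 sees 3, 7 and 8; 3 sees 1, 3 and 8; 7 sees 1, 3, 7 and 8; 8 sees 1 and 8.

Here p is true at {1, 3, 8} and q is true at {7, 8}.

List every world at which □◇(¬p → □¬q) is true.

1: successors {3, 7, 8}; ◇(¬p → □¬q) there: 3:T, 7:T, 8:T. ✓
3: successors {1, 3, 8}; ◇(¬p → □¬q) there: 1:T, 3:T, 8:T. ✓
7: successors {1, 3, 7, 8}; ◇(¬p → □¬q) there: 1:T, 3:T, 7:T, 8:T. ✓
8: successors {1, 8}; ◇(¬p → □¬q) there: 1:T, 8:T. ✓

{1, 3, 7, 8}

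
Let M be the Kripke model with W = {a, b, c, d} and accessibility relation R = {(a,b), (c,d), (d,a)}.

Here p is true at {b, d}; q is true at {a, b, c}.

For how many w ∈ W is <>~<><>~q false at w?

a: successors {b}; ~<><>~q there: b:T. ✓
b: no successors, so <>~<><>~q fails. ✗
c: successors {d}; ~<><>~q there: d:T. ✓
d: successors {a}; ~<><>~q there: a:T. ✓
Satisfying worlds: {a, c, d}.
So <>~<><>~q fails at the other 1 world.

1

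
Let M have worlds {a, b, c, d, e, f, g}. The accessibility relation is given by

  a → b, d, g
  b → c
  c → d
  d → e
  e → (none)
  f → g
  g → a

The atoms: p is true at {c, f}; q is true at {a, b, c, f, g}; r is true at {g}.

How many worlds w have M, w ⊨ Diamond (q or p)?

4

a: successors {b, d, g}; q or p there: b:T, d:F, g:T. ✓
b: successors {c}; q or p there: c:T. ✓
c: successors {d}; q or p there: d:F. ✗
d: successors {e}; q or p there: e:F. ✗
e: no successors, so Diamond (q or p) fails. ✗
f: successors {g}; q or p there: g:T. ✓
g: successors {a}; q or p there: a:T. ✓
Satisfying worlds: {a, b, f, g}.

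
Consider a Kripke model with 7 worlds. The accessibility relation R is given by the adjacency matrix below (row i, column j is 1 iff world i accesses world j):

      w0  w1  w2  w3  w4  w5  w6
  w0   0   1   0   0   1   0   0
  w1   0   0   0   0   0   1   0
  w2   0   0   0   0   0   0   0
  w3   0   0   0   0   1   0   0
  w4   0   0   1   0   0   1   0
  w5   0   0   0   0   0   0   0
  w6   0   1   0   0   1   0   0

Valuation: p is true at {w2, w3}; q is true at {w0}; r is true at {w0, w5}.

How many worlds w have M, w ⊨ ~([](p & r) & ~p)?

w0: [](p & r) & ~p is F. ✓
w1: [](p & r) & ~p is F. ✓
w2: [](p & r) & ~p is F. ✓
w3: [](p & r) & ~p is F. ✓
w4: [](p & r) & ~p is F. ✓
w5: [](p & r) & ~p is T. ✗
w6: [](p & r) & ~p is F. ✓
Satisfying worlds: {w0, w1, w2, w3, w4, w6}.

6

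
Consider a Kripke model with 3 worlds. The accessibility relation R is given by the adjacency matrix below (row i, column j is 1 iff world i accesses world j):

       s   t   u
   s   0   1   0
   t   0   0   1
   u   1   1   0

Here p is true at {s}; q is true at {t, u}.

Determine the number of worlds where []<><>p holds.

s: successors {t}; <><>p there: t:T. ✓
t: successors {u}; <><>p there: u:F. ✗
u: successors {s, t}; <><>p there: s:F, t:T. ✗
Satisfying worlds: {s}.

1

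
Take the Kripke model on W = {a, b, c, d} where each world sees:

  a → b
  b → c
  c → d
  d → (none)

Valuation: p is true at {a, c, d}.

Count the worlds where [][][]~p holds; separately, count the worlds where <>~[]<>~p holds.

3 and 2

For [][][]~p:
a: successors {b}; [][]~p there: b:F. ✗
b: successors {c}; [][]~p there: c:T. ✓
c: successors {d}; [][]~p there: d:T. ✓
d: no successors, so [][][]~p holds vacuously. ✓
— 3 worlds.
For <>~[]<>~p:
a: successors {b}; ~[]<>~p there: b:T. ✓
b: successors {c}; ~[]<>~p there: c:T. ✓
c: successors {d}; ~[]<>~p there: d:F. ✗
d: no successors, so <>~[]<>~p fails. ✗
— 2 worlds.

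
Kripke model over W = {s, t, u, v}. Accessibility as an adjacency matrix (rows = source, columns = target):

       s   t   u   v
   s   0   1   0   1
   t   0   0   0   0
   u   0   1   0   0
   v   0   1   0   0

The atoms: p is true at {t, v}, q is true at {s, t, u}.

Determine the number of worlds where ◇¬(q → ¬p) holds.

s: successors {t, v}; ¬(q → ¬p) there: t:T, v:F. ✓
t: no successors, so ◇¬(q → ¬p) fails. ✗
u: successors {t}; ¬(q → ¬p) there: t:T. ✓
v: successors {t}; ¬(q → ¬p) there: t:T. ✓
Satisfying worlds: {s, u, v}.

3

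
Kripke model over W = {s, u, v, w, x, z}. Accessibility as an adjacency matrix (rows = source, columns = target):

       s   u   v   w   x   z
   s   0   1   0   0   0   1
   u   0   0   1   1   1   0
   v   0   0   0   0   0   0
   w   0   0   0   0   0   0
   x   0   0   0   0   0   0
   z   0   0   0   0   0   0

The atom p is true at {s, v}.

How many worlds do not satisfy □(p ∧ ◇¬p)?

s: successors {u, z}; p ∧ ◇¬p there: u:F, z:F. ✗
u: successors {v, w, x}; p ∧ ◇¬p there: v:F, w:F, x:F. ✗
v: no successors, so □(p ∧ ◇¬p) holds vacuously. ✓
w: no successors, so □(p ∧ ◇¬p) holds vacuously. ✓
x: no successors, so □(p ∧ ◇¬p) holds vacuously. ✓
z: no successors, so □(p ∧ ◇¬p) holds vacuously. ✓
Satisfying worlds: {v, w, x, z}.
So □(p ∧ ◇¬p) fails at the other 2 worlds.

2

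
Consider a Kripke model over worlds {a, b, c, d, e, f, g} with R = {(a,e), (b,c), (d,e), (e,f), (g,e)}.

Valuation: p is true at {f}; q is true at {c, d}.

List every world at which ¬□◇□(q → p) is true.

a: □◇□(q → p) is T. ✗
b: □◇□(q → p) is F. ✓
c: □◇□(q → p) is T. ✗
d: □◇□(q → p) is T. ✗
e: □◇□(q → p) is F. ✓
f: □◇□(q → p) is T. ✗
g: □◇□(q → p) is T. ✗

{b, e}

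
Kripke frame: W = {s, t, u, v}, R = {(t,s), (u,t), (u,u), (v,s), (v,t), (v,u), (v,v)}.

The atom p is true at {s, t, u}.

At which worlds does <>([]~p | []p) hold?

s: no successors, so <>([]~p | []p) fails. ✗
t: successors {s}; []~p | []p there: s:T. ✓
u: successors {t, u}; []~p | []p there: t:T, u:T. ✓
v: successors {s, t, u, v}; []~p | []p there: s:T, t:T, u:T, v:F. ✓

{t, u, v}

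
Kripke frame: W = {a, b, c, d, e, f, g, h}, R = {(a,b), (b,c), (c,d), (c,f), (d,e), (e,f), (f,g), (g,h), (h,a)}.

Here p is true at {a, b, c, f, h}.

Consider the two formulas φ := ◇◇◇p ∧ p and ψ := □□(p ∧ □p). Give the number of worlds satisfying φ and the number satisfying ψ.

4 and 3

For ◇◇◇p ∧ p:
a: ◇◇◇p is T, p is T. ✓
b: ◇◇◇p is F, p is T. ✗
c: ◇◇◇p is T, p is T. ✓
d: ◇◇◇p is F, p is F. ✗
e: ◇◇◇p is T, p is F. ✗
f: ◇◇◇p is T, p is T. ✓
g: ◇◇◇p is T, p is F. ✗
h: ◇◇◇p is T, p is T. ✓
— 4 worlds.
For □□(p ∧ □p):
a: successors {b}; □(p ∧ □p) there: b:F. ✗
b: successors {c}; □(p ∧ □p) there: c:F. ✗
c: successors {d, f}; □(p ∧ □p) there: d:F, f:F. ✗
d: successors {e}; □(p ∧ □p) there: e:F. ✗
e: successors {f}; □(p ∧ □p) there: f:F. ✗
f: successors {g}; □(p ∧ □p) there: g:T. ✓
g: successors {h}; □(p ∧ □p) there: h:T. ✓
h: successors {a}; □(p ∧ □p) there: a:T. ✓
— 3 worlds.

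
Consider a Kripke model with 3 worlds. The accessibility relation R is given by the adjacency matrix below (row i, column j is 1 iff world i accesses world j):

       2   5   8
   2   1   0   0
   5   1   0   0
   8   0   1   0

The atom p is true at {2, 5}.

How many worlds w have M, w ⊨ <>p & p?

2

2: <>p is T, p is T. ✓
5: <>p is T, p is T. ✓
8: <>p is T, p is F. ✗
Satisfying worlds: {2, 5}.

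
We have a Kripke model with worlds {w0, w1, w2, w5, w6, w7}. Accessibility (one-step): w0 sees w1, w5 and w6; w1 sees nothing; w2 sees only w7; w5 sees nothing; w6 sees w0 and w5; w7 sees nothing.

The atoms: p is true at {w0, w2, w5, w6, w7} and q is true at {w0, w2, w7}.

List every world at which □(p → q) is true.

w0: successors {w1, w5, w6}; p → q there: w1:T, w5:F, w6:F. ✗
w1: no successors, so □(p → q) holds vacuously. ✓
w2: successors {w7}; p → q there: w7:T. ✓
w5: no successors, so □(p → q) holds vacuously. ✓
w6: successors {w0, w5}; p → q there: w0:T, w5:F. ✗
w7: no successors, so □(p → q) holds vacuously. ✓

{w1, w2, w5, w7}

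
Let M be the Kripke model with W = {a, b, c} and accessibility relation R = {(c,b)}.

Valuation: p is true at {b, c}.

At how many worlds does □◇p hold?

2

a: no successors, so □◇p holds vacuously. ✓
b: no successors, so □◇p holds vacuously. ✓
c: successors {b}; ◇p there: b:F. ✗
Satisfying worlds: {a, b}.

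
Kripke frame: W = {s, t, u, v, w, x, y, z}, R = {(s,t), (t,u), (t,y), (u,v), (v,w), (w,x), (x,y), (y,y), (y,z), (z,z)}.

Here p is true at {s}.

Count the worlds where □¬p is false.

s: successors {t}; ¬p there: t:T. ✓
t: successors {u, y}; ¬p there: u:T, y:T. ✓
u: successors {v}; ¬p there: v:T. ✓
v: successors {w}; ¬p there: w:T. ✓
w: successors {x}; ¬p there: x:T. ✓
x: successors {y}; ¬p there: y:T. ✓
y: successors {y, z}; ¬p there: y:T, z:T. ✓
z: successors {z}; ¬p there: z:T. ✓
Satisfying worlds: {s, t, u, v, w, x, y, z}.
So □¬p fails at the other 0 worlds.

0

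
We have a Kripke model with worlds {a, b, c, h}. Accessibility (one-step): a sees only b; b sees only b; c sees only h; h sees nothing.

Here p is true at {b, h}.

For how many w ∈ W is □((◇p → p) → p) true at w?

4

a: successors {b}; (◇p → p) → p there: b:T. ✓
b: successors {b}; (◇p → p) → p there: b:T. ✓
c: successors {h}; (◇p → p) → p there: h:T. ✓
h: no successors, so □((◇p → p) → p) holds vacuously. ✓
Satisfying worlds: {a, b, c, h}.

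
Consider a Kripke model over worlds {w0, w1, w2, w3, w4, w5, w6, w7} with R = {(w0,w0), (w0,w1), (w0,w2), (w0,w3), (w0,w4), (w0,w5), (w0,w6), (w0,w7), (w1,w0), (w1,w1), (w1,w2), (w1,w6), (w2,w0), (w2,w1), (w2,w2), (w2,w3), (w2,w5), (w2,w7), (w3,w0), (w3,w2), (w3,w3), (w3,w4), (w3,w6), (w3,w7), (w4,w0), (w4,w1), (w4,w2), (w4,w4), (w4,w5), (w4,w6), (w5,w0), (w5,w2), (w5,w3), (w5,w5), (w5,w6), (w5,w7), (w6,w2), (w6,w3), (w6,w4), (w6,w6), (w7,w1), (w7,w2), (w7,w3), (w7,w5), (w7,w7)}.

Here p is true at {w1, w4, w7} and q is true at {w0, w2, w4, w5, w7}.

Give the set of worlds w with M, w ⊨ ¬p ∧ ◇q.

{w0, w2, w3, w5, w6}

w0: ¬p is T, ◇q is T. ✓
w1: ¬p is F, ◇q is T. ✗
w2: ¬p is T, ◇q is T. ✓
w3: ¬p is T, ◇q is T. ✓
w4: ¬p is F, ◇q is T. ✗
w5: ¬p is T, ◇q is T. ✓
w6: ¬p is T, ◇q is T. ✓
w7: ¬p is F, ◇q is T. ✗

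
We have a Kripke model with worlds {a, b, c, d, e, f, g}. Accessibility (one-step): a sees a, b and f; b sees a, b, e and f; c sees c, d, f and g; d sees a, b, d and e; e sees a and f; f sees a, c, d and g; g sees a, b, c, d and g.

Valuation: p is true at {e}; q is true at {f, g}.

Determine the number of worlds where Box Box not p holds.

1

a: successors {a, b, f}; Box not p there: a:T, b:F, f:T. ✗
b: successors {a, b, e, f}; Box not p there: a:T, b:F, e:T, f:T. ✗
c: successors {c, d, f, g}; Box not p there: c:T, d:F, f:T, g:T. ✗
d: successors {a, b, d, e}; Box not p there: a:T, b:F, d:F, e:T. ✗
e: successors {a, f}; Box not p there: a:T, f:T. ✓
f: successors {a, c, d, g}; Box not p there: a:T, c:T, d:F, g:T. ✗
g: successors {a, b, c, d, g}; Box not p there: a:T, b:F, c:T, d:F, g:T. ✗
Satisfying worlds: {e}.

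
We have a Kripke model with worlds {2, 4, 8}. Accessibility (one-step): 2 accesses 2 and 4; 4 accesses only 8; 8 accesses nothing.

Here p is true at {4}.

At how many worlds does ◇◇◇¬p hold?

1

2: successors {2, 4}; ◇◇¬p there: 2:T, 4:F. ✓
4: successors {8}; ◇◇¬p there: 8:F. ✗
8: no successors, so ◇◇◇¬p fails. ✗
Satisfying worlds: {2}.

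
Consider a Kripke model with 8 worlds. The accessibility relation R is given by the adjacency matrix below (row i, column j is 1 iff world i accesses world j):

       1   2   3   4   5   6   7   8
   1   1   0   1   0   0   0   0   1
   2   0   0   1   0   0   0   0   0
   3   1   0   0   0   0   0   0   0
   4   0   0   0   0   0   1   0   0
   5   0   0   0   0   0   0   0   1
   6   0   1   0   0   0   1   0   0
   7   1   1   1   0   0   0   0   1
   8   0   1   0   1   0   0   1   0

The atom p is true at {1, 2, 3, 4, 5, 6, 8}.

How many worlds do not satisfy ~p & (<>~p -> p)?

7

1: ~p is F, <>~p -> p is T. ✗
2: ~p is F, <>~p -> p is T. ✗
3: ~p is F, <>~p -> p is T. ✗
4: ~p is F, <>~p -> p is T. ✗
5: ~p is F, <>~p -> p is T. ✗
6: ~p is F, <>~p -> p is T. ✗
7: ~p is T, <>~p -> p is T. ✓
8: ~p is F, <>~p -> p is T. ✗
Satisfying worlds: {7}.
So ~p & (<>~p -> p) fails at the other 7 worlds.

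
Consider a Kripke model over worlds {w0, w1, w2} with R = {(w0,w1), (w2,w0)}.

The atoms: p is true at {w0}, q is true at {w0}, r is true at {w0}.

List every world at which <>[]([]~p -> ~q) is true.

{w0, w2}

w0: successors {w1}; []([]~p -> ~q) there: w1:T. ✓
w1: no successors, so <>[]([]~p -> ~q) fails. ✗
w2: successors {w0}; []([]~p -> ~q) there: w0:T. ✓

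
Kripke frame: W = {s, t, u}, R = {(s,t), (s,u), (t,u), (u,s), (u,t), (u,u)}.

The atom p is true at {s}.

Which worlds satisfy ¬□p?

s: □p is F. ✓
t: □p is F. ✓
u: □p is F. ✓

{s, t, u}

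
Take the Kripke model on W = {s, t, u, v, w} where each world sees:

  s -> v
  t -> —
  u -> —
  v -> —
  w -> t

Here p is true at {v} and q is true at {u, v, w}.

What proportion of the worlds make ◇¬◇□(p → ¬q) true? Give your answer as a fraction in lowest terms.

2/5

s: successors {v}; ¬◇□(p → ¬q) there: v:T. ✓
t: no successors, so ◇¬◇□(p → ¬q) fails. ✗
u: no successors, so ◇¬◇□(p → ¬q) fails. ✗
v: no successors, so ◇¬◇□(p → ¬q) fails. ✗
w: successors {t}; ¬◇□(p → ¬q) there: t:T. ✓
That's 2 of 5 worlds, so 2/5.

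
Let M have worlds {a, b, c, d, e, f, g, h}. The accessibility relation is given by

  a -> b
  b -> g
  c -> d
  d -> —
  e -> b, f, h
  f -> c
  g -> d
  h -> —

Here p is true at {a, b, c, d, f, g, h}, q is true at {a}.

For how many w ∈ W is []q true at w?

2

a: successors {b}; q there: b:F. ✗
b: successors {g}; q there: g:F. ✗
c: successors {d}; q there: d:F. ✗
d: no successors, so []q holds vacuously. ✓
e: successors {b, f, h}; q there: b:F, f:F, h:F. ✗
f: successors {c}; q there: c:F. ✗
g: successors {d}; q there: d:F. ✗
h: no successors, so []q holds vacuously. ✓
Satisfying worlds: {d, h}.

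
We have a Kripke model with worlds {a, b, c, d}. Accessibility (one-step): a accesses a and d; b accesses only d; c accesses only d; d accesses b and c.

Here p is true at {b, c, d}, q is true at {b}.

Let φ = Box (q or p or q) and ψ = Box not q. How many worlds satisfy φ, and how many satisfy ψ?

3 and 3

For Box (q or p or q):
a: successors {a, d}; q or p or q there: a:F, d:T. ✗
b: successors {d}; q or p or q there: d:T. ✓
c: successors {d}; q or p or q there: d:T. ✓
d: successors {b, c}; q or p or q there: b:T, c:T. ✓
— 3 worlds.
For Box not q:
a: successors {a, d}; not q there: a:T, d:T. ✓
b: successors {d}; not q there: d:T. ✓
c: successors {d}; not q there: d:T. ✓
d: successors {b, c}; not q there: b:F, c:T. ✗
— 3 worlds.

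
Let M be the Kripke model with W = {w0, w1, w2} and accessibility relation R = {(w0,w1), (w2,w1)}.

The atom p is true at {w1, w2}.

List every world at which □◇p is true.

{w1}

w0: successors {w1}; ◇p there: w1:F. ✗
w1: no successors, so □◇p holds vacuously. ✓
w2: successors {w1}; ◇p there: w1:F. ✗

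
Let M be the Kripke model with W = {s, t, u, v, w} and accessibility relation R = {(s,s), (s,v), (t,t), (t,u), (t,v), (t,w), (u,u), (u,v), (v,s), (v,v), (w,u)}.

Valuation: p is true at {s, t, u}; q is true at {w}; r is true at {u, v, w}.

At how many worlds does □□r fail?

4

s: successors {s, v}; □r there: s:F, v:F. ✗
t: successors {t, u, v, w}; □r there: t:F, u:T, v:F, w:T. ✗
u: successors {u, v}; □r there: u:T, v:F. ✗
v: successors {s, v}; □r there: s:F, v:F. ✗
w: successors {u}; □r there: u:T. ✓
Satisfying worlds: {w}.
So □□r fails at the other 4 worlds.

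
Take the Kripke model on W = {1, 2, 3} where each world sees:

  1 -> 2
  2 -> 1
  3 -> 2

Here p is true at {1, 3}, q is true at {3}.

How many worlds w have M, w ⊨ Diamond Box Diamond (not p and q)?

1: successors {2}; Box Diamond (not p and q) there: 2:F. ✗
2: successors {1}; Box Diamond (not p and q) there: 1:F. ✗
3: successors {2}; Box Diamond (not p and q) there: 2:F. ✗
Satisfying worlds: ∅.

0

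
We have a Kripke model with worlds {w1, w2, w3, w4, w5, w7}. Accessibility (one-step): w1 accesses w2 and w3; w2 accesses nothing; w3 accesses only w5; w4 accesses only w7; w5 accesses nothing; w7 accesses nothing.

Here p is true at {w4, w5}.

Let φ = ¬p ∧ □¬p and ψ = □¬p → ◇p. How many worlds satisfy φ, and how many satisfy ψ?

For ¬p ∧ □¬p:
w1: ¬p is T, □¬p is T. ✓
w2: ¬p is T, □¬p is T. ✓
w3: ¬p is T, □¬p is F. ✗
w4: ¬p is F, □¬p is T. ✗
w5: ¬p is F, □¬p is T. ✗
w7: ¬p is T, □¬p is T. ✓
— 3 worlds.
For □¬p → ◇p:
w1: □¬p is T, ◇p is F. ✗
w2: □¬p is T, ◇p is F. ✗
w3: □¬p is F, ◇p is T. ✓
w4: □¬p is T, ◇p is F. ✗
w5: □¬p is T, ◇p is F. ✗
w7: □¬p is T, ◇p is F. ✗
— 1 world.

3 and 1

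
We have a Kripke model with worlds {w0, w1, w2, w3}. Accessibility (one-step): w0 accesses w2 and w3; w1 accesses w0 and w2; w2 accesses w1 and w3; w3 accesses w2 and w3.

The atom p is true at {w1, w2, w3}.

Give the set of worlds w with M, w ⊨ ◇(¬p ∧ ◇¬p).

∅

w0: successors {w2, w3}; ¬p ∧ ◇¬p there: w2:F, w3:F. ✗
w1: successors {w0, w2}; ¬p ∧ ◇¬p there: w0:F, w2:F. ✗
w2: successors {w1, w3}; ¬p ∧ ◇¬p there: w1:F, w3:F. ✗
w3: successors {w2, w3}; ¬p ∧ ◇¬p there: w2:F, w3:F. ✗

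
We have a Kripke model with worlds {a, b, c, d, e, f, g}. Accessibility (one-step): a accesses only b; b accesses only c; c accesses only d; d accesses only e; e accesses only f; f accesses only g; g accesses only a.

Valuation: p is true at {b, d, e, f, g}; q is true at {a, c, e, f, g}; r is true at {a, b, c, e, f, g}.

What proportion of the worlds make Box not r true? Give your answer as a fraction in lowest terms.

a: successors {b}; not r there: b:F. ✗
b: successors {c}; not r there: c:F. ✗
c: successors {d}; not r there: d:T. ✓
d: successors {e}; not r there: e:F. ✗
e: successors {f}; not r there: f:F. ✗
f: successors {g}; not r there: g:F. ✗
g: successors {a}; not r there: a:F. ✗
That's 1 of 7 worlds, so 1/7.

1/7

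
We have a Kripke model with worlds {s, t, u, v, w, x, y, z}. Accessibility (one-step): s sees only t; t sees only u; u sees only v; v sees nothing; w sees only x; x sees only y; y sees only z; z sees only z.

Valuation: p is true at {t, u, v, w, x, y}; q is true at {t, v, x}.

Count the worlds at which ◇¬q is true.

s: successors {t}; ¬q there: t:F. ✗
t: successors {u}; ¬q there: u:T. ✓
u: successors {v}; ¬q there: v:F. ✗
v: no successors, so ◇¬q fails. ✗
w: successors {x}; ¬q there: x:F. ✗
x: successors {y}; ¬q there: y:T. ✓
y: successors {z}; ¬q there: z:T. ✓
z: successors {z}; ¬q there: z:T. ✓
Satisfying worlds: {t, x, y, z}.

4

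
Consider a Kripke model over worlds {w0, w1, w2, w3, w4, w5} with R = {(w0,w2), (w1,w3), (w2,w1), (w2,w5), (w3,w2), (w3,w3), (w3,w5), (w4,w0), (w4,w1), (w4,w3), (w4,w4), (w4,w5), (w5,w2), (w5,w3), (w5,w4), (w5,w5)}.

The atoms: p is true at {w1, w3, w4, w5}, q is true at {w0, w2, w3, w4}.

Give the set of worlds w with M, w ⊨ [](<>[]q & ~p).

{w0}

w0: successors {w2}; <>[]q & ~p there: w2:T. ✓
w1: successors {w3}; <>[]q & ~p there: w3:F. ✗
w2: successors {w1, w5}; <>[]q & ~p there: w1:F, w5:F. ✗
w3: successors {w2, w3, w5}; <>[]q & ~p there: w2:T, w3:F, w5:F. ✗
w4: successors {w0, w1, w3, w4, w5}; <>[]q & ~p there: w0:F, w1:F, w3:F, w4:F, w5:F. ✗
w5: successors {w2, w3, w4, w5}; <>[]q & ~p there: w2:T, w3:F, w4:F, w5:F. ✗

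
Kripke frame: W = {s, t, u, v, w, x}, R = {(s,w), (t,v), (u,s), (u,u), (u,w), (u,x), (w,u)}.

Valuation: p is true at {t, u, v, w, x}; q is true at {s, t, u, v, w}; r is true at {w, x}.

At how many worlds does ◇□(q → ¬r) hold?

s: successors {w}; □(q → ¬r) there: w:T. ✓
t: successors {v}; □(q → ¬r) there: v:T. ✓
u: successors {s, u, w, x}; □(q → ¬r) there: s:F, u:F, w:T, x:T. ✓
v: no successors, so ◇□(q → ¬r) fails. ✗
w: successors {u}; □(q → ¬r) there: u:F. ✗
x: no successors, so ◇□(q → ¬r) fails. ✗
Satisfying worlds: {s, t, u}.

3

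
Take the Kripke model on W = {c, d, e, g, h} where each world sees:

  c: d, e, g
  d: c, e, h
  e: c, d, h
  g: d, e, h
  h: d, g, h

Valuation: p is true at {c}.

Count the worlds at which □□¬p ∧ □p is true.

0

c: □□¬p is F, □p is F. ✗
d: □□¬p is F, □p is F. ✗
e: □□¬p is F, □p is F. ✗
g: □□¬p is F, □p is F. ✗
h: □□¬p is F, □p is F. ✗
Satisfying worlds: ∅.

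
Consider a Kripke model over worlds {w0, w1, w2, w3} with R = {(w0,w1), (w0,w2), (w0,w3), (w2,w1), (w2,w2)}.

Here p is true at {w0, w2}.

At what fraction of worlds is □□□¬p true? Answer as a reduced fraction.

1/2

w0: successors {w1, w2, w3}; □□¬p there: w1:T, w2:F, w3:T. ✗
w1: no successors, so □□□¬p holds vacuously. ✓
w2: successors {w1, w2}; □□¬p there: w1:T, w2:F. ✗
w3: no successors, so □□□¬p holds vacuously. ✓
That's 2 of 4 worlds, so 2/4 = 1/2.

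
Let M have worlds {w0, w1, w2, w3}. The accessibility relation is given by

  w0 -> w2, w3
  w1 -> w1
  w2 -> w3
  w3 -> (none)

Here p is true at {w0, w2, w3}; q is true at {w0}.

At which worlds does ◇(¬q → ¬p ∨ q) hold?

{w1}

w0: successors {w2, w3}; ¬q → ¬p ∨ q there: w2:F, w3:F. ✗
w1: successors {w1}; ¬q → ¬p ∨ q there: w1:T. ✓
w2: successors {w3}; ¬q → ¬p ∨ q there: w3:F. ✗
w3: no successors, so ◇(¬q → ¬p ∨ q) fails. ✗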